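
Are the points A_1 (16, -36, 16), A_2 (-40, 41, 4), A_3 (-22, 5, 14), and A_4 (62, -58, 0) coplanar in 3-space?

No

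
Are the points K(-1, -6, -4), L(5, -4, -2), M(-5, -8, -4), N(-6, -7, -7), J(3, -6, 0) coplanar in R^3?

Yes

The plane through K, L, M has normal n = KL × KM = (4, -8, -4) and equation n·P = 60.
Checking the remaining points: n·N = 60, n·J = 60.
All equal 60, so all 5 points lie in one plane.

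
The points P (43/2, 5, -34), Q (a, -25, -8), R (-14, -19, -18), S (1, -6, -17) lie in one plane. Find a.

Normal to plane PRS: n = (-232, 551/2, -203/2); plane equation n·X = -319/2.
Requiring n·Q = -319/2: (-232)a + (-12151/2) = -319/2.
So a = -51/2.

-51/2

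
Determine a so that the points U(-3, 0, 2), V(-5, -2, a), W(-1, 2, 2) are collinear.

2

Direction UW = (2, 2, 0). From the x-coordinate of V, the parameter along the line is τ = (-5 − (-3))/2 = -1.
Then a = 2 + (-1)·(0) = 2.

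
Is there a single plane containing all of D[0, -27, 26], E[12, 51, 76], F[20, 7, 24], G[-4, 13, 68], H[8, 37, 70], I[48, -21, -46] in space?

Yes

The plane through D, E, F has normal n = DE × DF = (-1856, 1024, -1152) and equation n·P = -57600.
Checking the remaining points: n·G = -57600, n·H = -57600, n·I = -57600.
All equal -57600, so all 6 points lie in one plane.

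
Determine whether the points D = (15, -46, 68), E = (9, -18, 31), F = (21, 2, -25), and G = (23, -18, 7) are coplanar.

No

The four points are coplanar iff the 3×3 determinant with rows DE, DF, DG is zero.
Rows: (-6, 28, -37), (6, 48, -93), (8, 28, -61).
Expanding along the first row: (-6)(-324) − (28)(378) + (-37)(-216) = -648.
Nonzero ⇒ not coplanar.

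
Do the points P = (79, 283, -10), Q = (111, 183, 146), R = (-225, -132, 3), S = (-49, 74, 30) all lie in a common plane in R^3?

No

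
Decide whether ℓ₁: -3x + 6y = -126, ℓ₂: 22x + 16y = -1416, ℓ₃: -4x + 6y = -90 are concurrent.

Yes

Lines aᵢx + bᵢy = cᵢ with pairwise distinct directions are concurrent exactly when det[aᵢ bᵢ cᵢ] = 0.
Here the determinant is 0.
It vanishes, so the lines are concurrent at (-36, -39).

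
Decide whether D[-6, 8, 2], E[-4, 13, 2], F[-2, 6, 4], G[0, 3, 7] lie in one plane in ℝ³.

No

The four points are coplanar iff the 3×3 determinant with rows DE, DF, DG is zero.
Rows: (2, 5, 0), (4, -2, 2), (6, -5, 5).
Expanding along the first row: (2)(0) − (5)(8) + (0)(-8) = -40.
Nonzero ⇒ not coplanar.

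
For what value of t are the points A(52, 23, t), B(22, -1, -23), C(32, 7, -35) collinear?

-59

Direction BC = (10, 8, -12). From the x-coordinate of A, the parameter along the line is τ = (52 − 22)/10 = 3.
Then t = (-23) + 3·(-12) = -59.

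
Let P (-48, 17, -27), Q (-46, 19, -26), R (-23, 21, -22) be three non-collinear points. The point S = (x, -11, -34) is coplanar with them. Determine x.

-27

Coplanarity requires PQ · (PR × PS) = 0.
PQ = (2, 2, 1), PR = (25, 4, 5); the triple product is linear in x with coefficient 6 and constant term 162.
Setting it to zero: x = -27.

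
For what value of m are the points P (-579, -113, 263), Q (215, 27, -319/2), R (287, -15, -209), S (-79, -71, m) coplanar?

-25/2

Normal to plane PQR: n = (-24675, 8883, -43428); plane equation n·X = 1861482.
Requiring n·S = 1861482: (-43428)m + (1318632) = 1861482.
So m = -25/2.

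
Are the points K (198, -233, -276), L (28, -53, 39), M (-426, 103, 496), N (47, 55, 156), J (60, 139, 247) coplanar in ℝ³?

The plane through K, L, M has normal n = KL × KM = (33120, -65320, 55200) and equation n·P = 6542120.
Checking the remaining points: n·N = 6575240, n·J = 6542120.
Since n·N = 6575240 ≠ 6542120, N is off the plane and the points are not all coplanar.

No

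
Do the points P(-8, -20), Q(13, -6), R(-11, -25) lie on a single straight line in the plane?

PQ = (21, 14), PR = (-3, -5).
det[PQ; PR] = (21)(-5) − (14)(-3) = -63.
The determinant is nonzero, so they are not collinear.

No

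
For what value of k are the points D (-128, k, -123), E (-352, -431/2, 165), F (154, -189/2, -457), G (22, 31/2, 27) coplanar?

-335/2

The points are coplanar iff DE · (DF × DG) = 0.
Expanding, this is linear in k: (162800)k + (27269000) = 0.
So k = -335/2.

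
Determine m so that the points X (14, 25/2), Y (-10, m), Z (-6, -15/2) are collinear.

-23/2

The three points are collinear iff det[XY; XZ] = 0.
This determinant is linear in m: (20)m + (230) = 0, so m = -23/2.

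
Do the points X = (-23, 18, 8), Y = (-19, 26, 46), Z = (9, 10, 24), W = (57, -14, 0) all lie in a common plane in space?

The four points are coplanar iff the 3×3 determinant with rows XY, XZ, XW is zero.
Rows: (4, 8, 38), (32, -8, 16), (80, -32, -8).
Expanding along the first row: (4)(576) − (8)(-1536) + (38)(-384) = 0.
Zero determinant ⇒ coplanar.

Yes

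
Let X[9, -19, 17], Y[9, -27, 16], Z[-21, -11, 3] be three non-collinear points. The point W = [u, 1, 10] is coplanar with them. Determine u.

The plane through X, Y, Z has equation 120x + 30y − 240z = -3570.
Substituting W: (120)u + (-2370) = -3570, so u = -10.

-10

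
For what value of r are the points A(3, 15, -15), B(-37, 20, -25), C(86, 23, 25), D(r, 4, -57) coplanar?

-77

Normal to plane ABC: n = (280, 770, -735); plane equation n·P = 23415.
Requiring n·D = 23415: (280)r + (44975) = 23415.
So r = -77.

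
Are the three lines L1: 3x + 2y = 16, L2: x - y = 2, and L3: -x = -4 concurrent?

Yes

Intersecting L1 and L2: solving the 2×2 system gives (x, y) = (4, 2).
Substitute into L3: (-1)(4) + (0)(2) = -4.
This equals -4, so (4, 2) lies on all three lines and they are concurrent.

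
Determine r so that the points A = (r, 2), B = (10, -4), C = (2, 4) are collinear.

4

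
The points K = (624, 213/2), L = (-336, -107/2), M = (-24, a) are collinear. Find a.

-3/2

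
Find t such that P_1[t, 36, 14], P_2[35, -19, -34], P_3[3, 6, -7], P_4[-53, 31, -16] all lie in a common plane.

The points are coplanar iff P_1P_2 · (P_1P_3 × P_1P_4) = 0.
Expanding, this is linear in t: (900)t + (38700) = 0.
So t = -43.

-43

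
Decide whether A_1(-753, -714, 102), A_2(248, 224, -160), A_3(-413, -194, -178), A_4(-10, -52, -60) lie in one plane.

A normal to the plane through A_1, A_2, A_3 is n = A_1A_2 × A_1A_3 = (-126400, 191200, 201600).
The plane has equation n·P = -20774400. For A_4: n·A_4 = -20774400.
Equal, so A_4 lies in the plane and all four are coplanar.

Yes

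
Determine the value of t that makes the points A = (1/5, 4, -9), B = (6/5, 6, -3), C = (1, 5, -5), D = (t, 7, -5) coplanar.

1/5

The points are coplanar iff AB · (AC × AD) = 0.
Expanding, this is linear in t: (2)t + (-2/5) = 0.
So t = 1/5.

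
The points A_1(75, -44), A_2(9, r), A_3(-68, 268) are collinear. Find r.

Collinearity: (A_2 − A_1) must be parallel to (A_3 − A_1) = (-143, 312).
Cross-multiplying the components: (r − (-44))·(-143) = (-66)·(312).
Solving gives r = 100.

100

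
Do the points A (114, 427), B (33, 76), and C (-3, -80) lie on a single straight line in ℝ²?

Yes

AB = (-81, -351), AC = (-117, -507).
Checking proportionality: AC = 13/9·AB, so the vectors are parallel and the points are collinear.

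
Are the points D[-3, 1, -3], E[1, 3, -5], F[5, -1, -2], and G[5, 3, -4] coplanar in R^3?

The four points are coplanar iff the 3×3 determinant with rows DE, DF, DG is zero.
Rows: (4, 2, -2), (8, -2, 1), (8, 2, -1).
Expanding along the first row: (4)(0) − (2)(-16) + (-2)(32) = -32.
Nonzero ⇒ not coplanar.

No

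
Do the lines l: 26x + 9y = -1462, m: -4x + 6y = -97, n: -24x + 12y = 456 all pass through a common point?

The three lines meet at one point iff the augmented coefficient matrix [aᵢ bᵢ cᵢ] has rank < 3, i.e. its determinant vanishes.
Here the determinant is -1584.
Nonzero, so no common point exists.

No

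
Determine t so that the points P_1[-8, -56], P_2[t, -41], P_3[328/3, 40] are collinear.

The three points are collinear iff det[P_1P_2; P_1P_3] = 0.
This determinant is linear in t: (96)t + (-992) = 0, so t = 31/3.

31/3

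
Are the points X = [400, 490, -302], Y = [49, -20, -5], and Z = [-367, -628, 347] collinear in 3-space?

No

XY = (-351, -510, 297), XZ = (-767, -1118, 649).
XY × XZ = (1056, 0, 1248).
The cross product is nonzero, so the points do not lie on one line.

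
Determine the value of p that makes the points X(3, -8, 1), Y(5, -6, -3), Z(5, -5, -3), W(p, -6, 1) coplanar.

3

Coplanarity ⇔ det[XY; XZ; XW] = 0.
Expanding, this is linear in p: (4)p + (-12) = 0.
So p = 3.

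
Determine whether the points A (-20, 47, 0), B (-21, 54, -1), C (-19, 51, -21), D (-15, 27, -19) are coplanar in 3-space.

No

The four points are coplanar iff the 3×3 determinant with rows AB, AC, AD is zero.
Rows: (-1, 7, -1), (1, 4, -21), (5, -20, -19).
Expanding along the first row: (-1)(-496) − (7)(86) + (-1)(-40) = -66.
Nonzero ⇒ not coplanar.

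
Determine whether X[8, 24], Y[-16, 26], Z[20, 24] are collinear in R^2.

XY = (-24, 2), XZ = (12, 0).
det[XY; XZ] = (-24)(0) − (2)(12) = -24.
The determinant is nonzero, so they are not collinear.

No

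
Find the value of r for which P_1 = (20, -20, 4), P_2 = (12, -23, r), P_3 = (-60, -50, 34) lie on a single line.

Collinearity requires P_1P_2 × P_1P_3 = 0; each component is linear in r.
The x-component gives (30)r + (-210) = 0, so r = 7.
The remaining components then also vanish.

7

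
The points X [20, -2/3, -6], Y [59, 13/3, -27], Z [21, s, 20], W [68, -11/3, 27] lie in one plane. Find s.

Coplanarity ⇔ det[XY; XZ; XW] = 0.
Expanding, this is linear in s: (2295)s + (10710) = 0.
So s = -14/3.

-14/3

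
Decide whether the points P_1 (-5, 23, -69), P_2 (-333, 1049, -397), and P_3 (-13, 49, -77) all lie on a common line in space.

P_1P_2 = (-328, 1026, -328), P_1P_3 = (-8, 26, -8).
P_1P_2 × P_1P_3 = (320, 0, -320).
The cross product is nonzero, so the points do not lie on one line.

No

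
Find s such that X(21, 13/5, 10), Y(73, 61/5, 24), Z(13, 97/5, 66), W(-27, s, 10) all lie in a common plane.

The points are coplanar iff XY · (XZ × XW) = 0.
Expanding, this is linear in s: (-3024)s + (-33264/5) = 0.
So s = -11/5.

-11/5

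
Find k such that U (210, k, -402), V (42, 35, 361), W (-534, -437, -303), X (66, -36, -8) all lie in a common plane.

The points are coplanar iff UV · (UW × UX) = 0.
Expanding, this is linear in k: (228480)k + (10510080) = 0.
So k = -46.

-46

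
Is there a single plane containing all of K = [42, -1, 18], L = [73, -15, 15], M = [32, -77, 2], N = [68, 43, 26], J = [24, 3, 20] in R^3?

No

The plane through K, L, M has normal n = KL × KM = (-4, 526, -2496) and equation n·P = -45622.
Checking the remaining points: n·N = -42550, n·J = -48438.
Since n·N = -42550 ≠ -45622, N is off the plane and the points are not all coplanar.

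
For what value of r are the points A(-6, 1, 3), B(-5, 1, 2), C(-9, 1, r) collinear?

Direction AB = (1, 0, -1). From the x-coordinate of C, the parameter along the line is τ = (-9 − (-6))/1 = -3.
Then r = 3 + (-3)·(-1) = 6.

6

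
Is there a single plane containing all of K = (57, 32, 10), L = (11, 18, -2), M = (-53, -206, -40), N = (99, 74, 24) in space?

With K as base: KL = (-46, -14, -12), KM = (-110, -238, -50), KN = (42, 42, 14).
KM × KN = (-1232, -560, 5376).
KL · (KM × KN) = 0.
The scalar triple product vanishes, so the four points are coplanar.

Yes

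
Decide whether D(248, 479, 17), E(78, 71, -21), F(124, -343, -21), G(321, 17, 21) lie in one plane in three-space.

No

The four points are coplanar iff the 3×3 determinant with rows DE, DF, DG is zero.
Rows: (-170, -408, -38), (-124, -822, -38), (73, -462, 4).
Expanding along the first row: (-170)(-20844) − (-408)(2278) + (-38)(117294) = 15732.
Nonzero ⇒ not coplanar.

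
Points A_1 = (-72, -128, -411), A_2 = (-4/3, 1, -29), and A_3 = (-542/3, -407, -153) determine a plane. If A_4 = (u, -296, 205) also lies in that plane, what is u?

Coplanarity requires A_1A_2 · (A_1A_3 × A_1A_4) = 0.
A_1A_2 = (212/3, 129, 382), A_1A_3 = (-326/3, -279, 258); the triple product is linear in u with coefficient 139860 and constant term 16596720.
Setting it to zero: u = -356/3.

-356/3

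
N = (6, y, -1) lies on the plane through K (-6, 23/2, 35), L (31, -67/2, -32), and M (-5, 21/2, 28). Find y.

The plane through K, L, M has equation 248x + 192y + 8z = 1000.
Substituting N: (192)y + (1480) = 1000, so y = -5/2.

-5/2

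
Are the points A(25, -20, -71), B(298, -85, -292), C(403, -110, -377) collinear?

Yes

AB = (273, -65, -221), AC = (378, -90, -306).
Each component of AC is 18/13 times the corresponding component of AB, so AC = 18/13·AB and the points are collinear.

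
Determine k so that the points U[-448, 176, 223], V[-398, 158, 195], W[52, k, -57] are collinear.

-4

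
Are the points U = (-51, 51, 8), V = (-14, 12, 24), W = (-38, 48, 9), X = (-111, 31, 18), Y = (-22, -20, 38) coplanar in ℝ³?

Yes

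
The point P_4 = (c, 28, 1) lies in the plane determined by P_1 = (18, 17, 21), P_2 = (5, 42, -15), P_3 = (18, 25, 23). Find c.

The plane through P_1, P_2, P_3 has equation 338x + 26y − 104z = 4342.
Substituting P_4: (338)c + (624) = 4342, so c = 11.

11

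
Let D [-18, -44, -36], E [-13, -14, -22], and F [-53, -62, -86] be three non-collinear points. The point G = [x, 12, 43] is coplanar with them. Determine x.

32

The plane through D, E, F has equation −1248x − 240y + 960z = -1536.
Substituting G: (-1248)x + (38400) = -1536, so x = 32.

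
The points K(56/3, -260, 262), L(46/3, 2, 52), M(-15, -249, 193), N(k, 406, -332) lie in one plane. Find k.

-70/3

The points are coplanar iff KL · (KM × KN) = 0.
Expanding, this is linear in k: (-15768)k + (-367920) = 0.
So k = -70/3.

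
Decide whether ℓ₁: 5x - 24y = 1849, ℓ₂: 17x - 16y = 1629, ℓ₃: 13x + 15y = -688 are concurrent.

Yes

Intersecting ℓ₁ and ℓ₂: solving the 2×2 system gives (x, y) = (29, -71).
Substitute into ℓ₃: (13)(29) + (15)(-71) = -688.
This equals -688, so (29, -71) lies on all three lines and they are concurrent.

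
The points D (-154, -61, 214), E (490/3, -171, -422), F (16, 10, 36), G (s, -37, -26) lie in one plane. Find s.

18

Coplanarity ⇔ det[DE; DF; DG] = 0.
Expanding, this is linear in s: (64736)s + (-1165248) = 0.
So s = 18.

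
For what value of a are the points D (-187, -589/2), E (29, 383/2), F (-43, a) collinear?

The three points are collinear iff det[DE; DF] = 0.
This determinant is linear in a: (216)a + (-6372) = 0, so a = 59/2.

59/2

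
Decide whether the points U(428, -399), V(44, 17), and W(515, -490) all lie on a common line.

No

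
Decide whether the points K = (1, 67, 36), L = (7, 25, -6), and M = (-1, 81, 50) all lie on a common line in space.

KL = (6, -42, -42), KM = (-2, 14, 14).
KL × KM = (0, 0, 0).
The cross product vanishes, so the three points are collinear.

Yes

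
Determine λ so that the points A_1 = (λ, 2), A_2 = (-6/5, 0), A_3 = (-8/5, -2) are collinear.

The three points are collinear iff det[A_1A_2; A_1A_3] = 0.
This determinant is linear in λ: (2)λ + (8/5) = 0, so λ = -4/5.

-4/5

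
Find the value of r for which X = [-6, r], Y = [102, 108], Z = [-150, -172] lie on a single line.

The three points are collinear iff det[XY; XZ] = 0.
This determinant is linear in r: (-252)r + (-3024) = 0, so r = -12.

-12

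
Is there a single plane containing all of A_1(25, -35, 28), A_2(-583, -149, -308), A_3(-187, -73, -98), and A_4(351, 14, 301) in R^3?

No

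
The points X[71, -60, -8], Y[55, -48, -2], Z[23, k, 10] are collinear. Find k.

Direction XY = (-16, 12, 6). From the x-coordinate of Z, the parameter along the line is τ = (23 − 71)/(-16) = 3.
Then k = (-60) + 3·(12) = -24.

-24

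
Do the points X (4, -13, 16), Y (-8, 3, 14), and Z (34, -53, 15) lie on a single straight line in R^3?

No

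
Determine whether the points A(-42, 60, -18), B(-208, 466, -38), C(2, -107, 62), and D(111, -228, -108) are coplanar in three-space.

Yes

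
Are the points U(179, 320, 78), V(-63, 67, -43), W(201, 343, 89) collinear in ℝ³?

Yes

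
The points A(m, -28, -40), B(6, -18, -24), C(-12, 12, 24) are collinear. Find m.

Collinearity requires AB × AC = 0; each component is linear in m.
The y-component gives (48)m + (-576) = 0, so m = 12.
The remaining components then also vanish.

12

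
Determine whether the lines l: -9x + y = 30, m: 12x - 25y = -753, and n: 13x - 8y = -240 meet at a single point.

No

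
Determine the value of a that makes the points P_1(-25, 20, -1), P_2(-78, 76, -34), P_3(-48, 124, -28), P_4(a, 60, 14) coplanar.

22

Coplanarity ⇔ det[P_1P_2; P_1P_3; P_1P_4] = 0.
Expanding, this is linear in a: (1920)a + (-42240) = 0.
So a = 22.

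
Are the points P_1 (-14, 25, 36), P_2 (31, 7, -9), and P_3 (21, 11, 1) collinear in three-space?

Yes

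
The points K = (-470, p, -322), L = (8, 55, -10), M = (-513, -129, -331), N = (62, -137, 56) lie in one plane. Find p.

The points are coplanar iff KL · (KM × KN) = 0.
Expanding, this is linear in p: (-17052)p + (-17052) = 0.
So p = -1.

-1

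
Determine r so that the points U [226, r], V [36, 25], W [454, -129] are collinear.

-45

Collinearity: (U − V) must be parallel to (W − V) = (418, -154).
Cross-multiplying the components: (r − 25)·(418) = (190)·(-154).
Solving gives r = -45.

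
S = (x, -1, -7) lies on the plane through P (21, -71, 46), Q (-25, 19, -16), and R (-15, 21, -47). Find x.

A normal to the plane is n = PQ × PR = (-2666, -2046, -992).
S lies in the plane iff n · PS = 0.
This gives (-2666)x + (-34658) = 0, so x = -13.

-13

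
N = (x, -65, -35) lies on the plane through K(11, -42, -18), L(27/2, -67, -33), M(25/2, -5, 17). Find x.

A normal to the plane is n = KL × KM = (-320, -110, 130).
N lies in the plane iff n · KN = 0.
This gives (-320)x + (3840) = 0, so x = 12.

12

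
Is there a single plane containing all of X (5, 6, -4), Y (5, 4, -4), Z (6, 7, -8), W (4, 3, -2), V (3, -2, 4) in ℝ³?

No

The plane through X, Y, Z has normal n = XY × XZ = (8, 0, 2) and equation n·P = 32.
Checking the remaining points: n·W = 28, n·V = 32.
Since n·W = 28 ≠ 32, W is off the plane and the points are not all coplanar.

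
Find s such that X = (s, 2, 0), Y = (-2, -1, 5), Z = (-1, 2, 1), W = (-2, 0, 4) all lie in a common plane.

The points are coplanar iff XY · (XZ × XW) = 0.
Expanding, this is linear in s: (-1)s + (0) = 0.
So s = 0.

0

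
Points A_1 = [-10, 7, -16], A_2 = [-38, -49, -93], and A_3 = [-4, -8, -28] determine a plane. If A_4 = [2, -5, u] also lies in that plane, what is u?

-21

Coplanarity requires A_1A_2 · (A_1A_3 × A_1A_4) = 0.
A_1A_2 = (-28, -56, -77), A_1A_3 = (6, -15, -12); the triple product is linear in u with coefficient 756 and constant term 15876.
Setting it to zero: u = -21.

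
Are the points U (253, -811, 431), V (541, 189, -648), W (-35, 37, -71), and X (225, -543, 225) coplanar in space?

No

With U as base: UV = (288, 1000, -1079), UW = (-288, 848, -502), UX = (-28, 268, -206).
UW × UX = (-40152, -45272, -53440).
UV · (UW × UX) = 825984.
Since 825984 ≠ 0, the four points are not coplanar.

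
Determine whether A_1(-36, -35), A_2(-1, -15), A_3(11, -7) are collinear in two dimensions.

A_1A_2 = (35, 20), A_1A_3 = (47, 28).
Twice the signed area of △A_1A_2A_3 is (35)(28) − (20)(47) = 40.
The area is nonzero, so the three points are not collinear.

No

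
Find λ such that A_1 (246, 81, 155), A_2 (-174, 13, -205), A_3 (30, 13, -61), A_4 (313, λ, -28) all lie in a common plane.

-331/2

Coplanarity ⇔ det[A_1A_2; A_1A_3; A_1A_4] = 0.
Expanding, this is linear in λ: (-12960)λ + (-2144880) = 0.
So λ = -331/2.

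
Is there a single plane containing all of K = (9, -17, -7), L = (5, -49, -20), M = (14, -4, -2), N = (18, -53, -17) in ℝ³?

No

The four points are coplanar iff the 3×3 determinant with rows KL, KM, KN is zero.
Rows: (-4, -32, -13), (5, 13, 5), (9, -36, -10).
Expanding along the first row: (-4)(50) − (-32)(-95) + (-13)(-297) = 621.
Nonzero ⇒ not coplanar.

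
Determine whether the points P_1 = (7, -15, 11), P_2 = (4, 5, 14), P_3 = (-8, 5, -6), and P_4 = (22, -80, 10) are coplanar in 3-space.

A normal to the plane through P_1, P_2, P_3 is n = P_1P_2 × P_1P_3 = (-400, -96, 240).
The plane has equation n·P = 1280. For P_4: n·P_4 = 1280.
Equal, so P_4 lies in the plane and all four are coplanar.

Yes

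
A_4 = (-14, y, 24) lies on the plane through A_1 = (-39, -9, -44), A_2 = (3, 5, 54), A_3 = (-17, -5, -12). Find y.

Coplanarity requires A_1A_2 · (A_1A_3 × A_1A_4) = 0.
A_1A_2 = (42, 14, 98), A_1A_3 = (22, 4, 32); the triple product is linear in y with coefficient 812 and constant term -812.
Setting it to zero: y = 1.

1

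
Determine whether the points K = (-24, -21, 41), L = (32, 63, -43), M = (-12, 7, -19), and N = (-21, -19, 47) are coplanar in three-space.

Yes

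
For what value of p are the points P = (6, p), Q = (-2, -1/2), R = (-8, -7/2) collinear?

Collinearity: (P − Q) must be parallel to (R − Q) = (-6, -3).
Cross-multiplying the components: (p − (-1/2))·(-6) = (8)·(-3).
Solving gives p = 7/2.

7/2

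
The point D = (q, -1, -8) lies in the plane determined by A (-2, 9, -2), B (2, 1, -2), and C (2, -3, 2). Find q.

Coplanarity requires AB · (AC × AD) = 0.
AB = (4, -8, 0), AC = (4, -12, 4); the triple product is linear in q with coefficient -32 and constant term 192.
Setting it to zero: q = 6.

6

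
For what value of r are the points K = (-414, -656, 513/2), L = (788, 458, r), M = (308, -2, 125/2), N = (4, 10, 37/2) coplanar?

Normal to plane KMN: n = (-26448, 90744, 207480); plane equation n·P = 4640028.
Requiring n·L = 4640028: (207480)r + (20719728) = 4640028.
So r = -155/2.

-155/2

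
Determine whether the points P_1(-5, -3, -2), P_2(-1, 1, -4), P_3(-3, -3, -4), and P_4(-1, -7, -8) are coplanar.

With P_1 as base: P_1P_2 = (4, 4, -2), P_1P_3 = (2, 0, -2), P_1P_4 = (4, -4, -6).
P_1P_3 × P_1P_4 = (-8, 4, -8).
P_1P_2 · (P_1P_3 × P_1P_4) = 0.
The scalar triple product vanishes, so the four points are coplanar.

Yes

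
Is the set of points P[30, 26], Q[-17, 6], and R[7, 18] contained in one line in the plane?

No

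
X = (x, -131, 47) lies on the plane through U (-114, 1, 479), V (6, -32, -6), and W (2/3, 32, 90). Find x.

A normal to the plane is n = UV × UW = (27872, -26800/3, 7504).
X lies in the plane iff n · UX = 0.
This gives (27872)x + (1114880) = 0, so x = -40.

-40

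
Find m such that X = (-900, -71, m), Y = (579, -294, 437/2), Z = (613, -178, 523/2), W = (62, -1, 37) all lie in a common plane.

The points are coplanar iff XY · (XZ × XW) = 0.
Expanding, this is linear in m: (-69934)m + (-30910828) = 0.
So m = -442.

-442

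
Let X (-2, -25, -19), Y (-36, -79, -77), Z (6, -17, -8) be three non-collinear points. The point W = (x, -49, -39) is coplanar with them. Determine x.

-10

Coplanarity requires XY · (XZ × XW) = 0.
XY = (-34, -54, -58), XZ = (8, 8, 11); the triple product is linear in x with coefficient -130 and constant term -1300.
Setting it to zero: x = -10.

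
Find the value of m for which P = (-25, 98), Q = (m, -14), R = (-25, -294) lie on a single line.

-25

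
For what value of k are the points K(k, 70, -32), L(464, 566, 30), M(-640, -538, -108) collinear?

-32

Collinearity requires KL × KM = 0; each component is linear in k.
The y-component gives (-138)k + (-4416) = 0, so k = -32.
The remaining components then also vanish.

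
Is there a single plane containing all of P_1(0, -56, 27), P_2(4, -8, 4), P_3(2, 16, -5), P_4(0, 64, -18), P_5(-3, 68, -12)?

The plane through P_1, P_2, P_3 has normal n = P_1P_2 × P_1P_3 = (120, 82, 192) and equation n·P = 592.
Checking the remaining points: n·P_4 = 1792, n·P_5 = 2912.
Since n·P_4 = 1792 ≠ 592, P_4 is off the plane and the points are not all coplanar.

No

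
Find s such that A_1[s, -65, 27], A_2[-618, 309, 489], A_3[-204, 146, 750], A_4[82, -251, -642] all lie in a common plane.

Coplanarity ⇔ det[A_1A_2; A_1A_3; A_1A_4] = 0.
Expanding, this is linear in s: (-330513)s + (-15203598) = 0.
So s = -46.

-46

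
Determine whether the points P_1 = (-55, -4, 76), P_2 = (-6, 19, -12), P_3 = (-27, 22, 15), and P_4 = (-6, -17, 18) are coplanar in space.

With P_1 as base: P_1P_2 = (49, 23, -88), P_1P_3 = (28, 26, -61), P_1P_4 = (49, -13, -58).
P_1P_3 × P_1P_4 = (-2301, -1365, -1638).
P_1P_2 · (P_1P_3 × P_1P_4) = 0.
The scalar triple product vanishes, so the four points are coplanar.

Yes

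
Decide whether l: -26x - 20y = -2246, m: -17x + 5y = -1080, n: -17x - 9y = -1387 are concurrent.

No

Intersecting l and m: solving the 2×2 system gives (x, y) = (3283/47, 5051/235).
Substitute into n: (-17)(3283/47) + (-9)(5051/235) = -324514/235.
But n requires -1387 ≠ -324514/235, so the three lines have no common point.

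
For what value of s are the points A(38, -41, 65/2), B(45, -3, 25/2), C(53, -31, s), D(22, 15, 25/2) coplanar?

The points are coplanar iff AB · (AC × AD) = 0.
Expanding, this is linear in s: (-1000)s + (22500) = 0.
So s = 45/2.

45/2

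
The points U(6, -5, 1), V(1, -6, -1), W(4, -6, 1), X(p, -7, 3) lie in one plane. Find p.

Normal to plane UVW: n = (-2, 4, 3); plane equation n·P = -29.
Requiring n·X = -29: (-2)p + (-19) = -29.
So p = 5.

5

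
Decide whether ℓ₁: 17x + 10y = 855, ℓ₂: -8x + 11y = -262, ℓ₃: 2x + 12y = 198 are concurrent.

No

Lines aᵢx + bᵢy = cᵢ with pairwise distinct directions are concurrent exactly when det[aᵢ bᵢ cᵢ] = 0.
Here the determinant is 184.
Nonzero, so no common point exists.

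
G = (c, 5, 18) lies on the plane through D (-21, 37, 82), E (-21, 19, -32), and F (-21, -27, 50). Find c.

A normal to the plane is n = DE × DF = (-6720, 0, 0).
G lies in the plane iff n · DG = 0.
This gives (-6720)c + (-141120) = 0, so c = -21.

-21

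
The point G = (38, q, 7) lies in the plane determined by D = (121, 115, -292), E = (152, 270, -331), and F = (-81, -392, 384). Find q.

A normal to the plane is n = DE × DF = (85007, -13078, 15593).
G lies in the plane iff n · DG = 0.
This gives (-13078)q + (-889304) = 0, so q = -68.

-68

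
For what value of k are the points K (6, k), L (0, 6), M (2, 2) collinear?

Collinearity: (K − L) must be parallel to (M − L) = (2, -4).
Cross-multiplying the components: (k − 6)·(2) = (6)·(-4).
Solving gives k = -6.

-6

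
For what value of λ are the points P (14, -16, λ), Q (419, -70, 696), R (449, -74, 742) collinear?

75

Direction QR = (30, -4, 46). From the x-coordinate of P, the parameter along the line is τ = (14 − 419)/30 = -27/2.
Then λ = 696 + (-27/2)·(46) = 75.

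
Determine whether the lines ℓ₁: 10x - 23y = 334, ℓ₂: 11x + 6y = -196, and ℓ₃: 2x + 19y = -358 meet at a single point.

Yes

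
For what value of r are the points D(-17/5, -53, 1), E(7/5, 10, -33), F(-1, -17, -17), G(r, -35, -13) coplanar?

Coplanarity ⇔ det[DE; DF; DG] = 0.
Expanding, this is linear in r: (90)r + (90) = 0.
So r = -1.

-1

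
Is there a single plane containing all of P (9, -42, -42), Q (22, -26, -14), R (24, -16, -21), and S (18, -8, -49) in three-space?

No

With P as base: PQ = (13, 16, 28), PR = (15, 26, 21), PS = (9, 34, -7).
PR × PS = (-896, 294, 276).
PQ · (PR × PS) = 784.
Since 784 ≠ 0, the four points are not coplanar.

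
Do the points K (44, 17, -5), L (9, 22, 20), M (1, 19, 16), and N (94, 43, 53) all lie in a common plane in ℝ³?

No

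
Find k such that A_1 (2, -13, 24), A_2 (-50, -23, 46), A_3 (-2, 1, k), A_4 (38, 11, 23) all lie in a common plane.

38

The points are coplanar iff A_1A_2 · (A_1A_3 × A_1A_4) = 0.
Expanding, this is linear in k: (888)k + (-33744) = 0.
So k = 38.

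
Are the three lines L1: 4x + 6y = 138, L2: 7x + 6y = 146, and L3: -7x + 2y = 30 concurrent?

No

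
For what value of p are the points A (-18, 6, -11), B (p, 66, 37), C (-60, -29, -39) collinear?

54

Collinearity requires AB × AC = 0; each component is linear in p.
The y-component gives (28)p + (-1512) = 0, so p = 54.
The remaining components then also vanish.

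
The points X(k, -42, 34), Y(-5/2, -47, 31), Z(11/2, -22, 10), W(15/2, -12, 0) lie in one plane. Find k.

The points are coplanar iff XY · (XZ × XW) = 0.
Expanding, this is linear in k: (40)k + (-180) = 0.
So k = 9/2.

9/2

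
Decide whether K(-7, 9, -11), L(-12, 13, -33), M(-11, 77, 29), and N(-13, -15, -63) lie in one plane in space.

The four points are coplanar iff the 3×3 determinant with rows KL, KM, KN is zero.
Rows: (-5, 4, -22), (-4, 68, 40), (-6, -24, -52).
Expanding along the first row: (-5)(-2576) − (4)(448) + (-22)(504) = 0.
Zero determinant ⇒ coplanar.

Yes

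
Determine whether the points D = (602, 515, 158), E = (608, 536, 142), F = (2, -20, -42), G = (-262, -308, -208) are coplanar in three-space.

A normal to the plane through D, E, F is n = DE × DF = (-12760, 10800, 9390).
The plane has equation n·P = -635900. For G: n·G = -1936400.
-1936400 ≠ -635900, so G is off the plane.

No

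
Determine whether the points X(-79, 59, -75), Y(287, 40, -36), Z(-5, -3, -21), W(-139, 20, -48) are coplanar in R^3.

Yes

With X as base: XY = (366, -19, 39), XZ = (74, -62, 54), XW = (-60, -39, 27).
XZ × XW = (432, -5238, -6606).
XY · (XZ × XW) = 0.
The scalar triple product vanishes, so the four points are coplanar.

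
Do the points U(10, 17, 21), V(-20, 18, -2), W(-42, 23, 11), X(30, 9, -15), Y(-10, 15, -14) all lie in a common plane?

The plane through U, V, W has normal n = UV × UW = (128, 896, -128) and equation n·P = 13824.
Checking the remaining points: n·X = 13824, n·Y = 13952.
Since n·Y = 13952 ≠ 13824, Y is off the plane and the points are not all coplanar.

No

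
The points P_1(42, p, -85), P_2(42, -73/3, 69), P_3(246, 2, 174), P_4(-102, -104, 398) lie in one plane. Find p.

The points are coplanar iff P_1P_2 · (P_1P_3 × P_1P_4) = 0.
Expanding, this is linear in p: (82236)p + (82236) = 0.
So p = -1.

-1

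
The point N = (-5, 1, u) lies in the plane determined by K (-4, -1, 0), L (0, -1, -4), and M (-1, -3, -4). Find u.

2

The plane through K, L, M has equation −8x + 4y − 8z = 28.
Substituting N: (-8)u + (44) = 28, so u = 2.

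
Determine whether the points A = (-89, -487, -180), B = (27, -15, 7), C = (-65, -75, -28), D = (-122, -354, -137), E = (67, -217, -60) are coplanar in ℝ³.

No

The plane through A, B, C has normal n = AB × AC = (-5300, -13144, 36464) and equation n·P = 309308.
Checking the remaining points: n·D = 304008, n·E = 309308.
Since n·D = 304008 ≠ 309308, D is off the plane and the points are not all coplanar.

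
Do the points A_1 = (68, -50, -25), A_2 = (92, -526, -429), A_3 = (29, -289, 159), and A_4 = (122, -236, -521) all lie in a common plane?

A normal to the plane through A_1, A_2, A_3 is n = A_1A_2 × A_1A_3 = (-184140, 11340, -24300).
The plane has equation n·P = -12481020. For A_4: n·A_4 = -12481020.
Equal, so A_4 lies in the plane and all four are coplanar.

Yes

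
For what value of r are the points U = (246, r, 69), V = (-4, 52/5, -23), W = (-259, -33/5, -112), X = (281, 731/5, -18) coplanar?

106/5

The points are coplanar iff UV · (UW × UX) = 0.
Expanding, this is linear in r: (24090)r + (-510708) = 0.
So r = 106/5.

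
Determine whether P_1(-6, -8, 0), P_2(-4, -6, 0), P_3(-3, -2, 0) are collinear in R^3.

No

P_1P_2 = (2, 2, 0), P_1P_3 = (3, 6, 0).
Comparing components 1 and 2: (2)(6) − (2)(3) = 6 ≠ 0, so P_1P_2 and P_1P_3 are not parallel and the points are not collinear.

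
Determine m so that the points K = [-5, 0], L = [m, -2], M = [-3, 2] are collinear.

The three points are collinear iff det[KL; KM] = 0.
This determinant is linear in m: (2)m + (14) = 0, so m = -7.

-7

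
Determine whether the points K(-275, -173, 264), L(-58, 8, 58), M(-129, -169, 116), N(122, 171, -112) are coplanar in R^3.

The four points are coplanar iff the 3×3 determinant with rows KL, KM, KN is zero.
Rows: (217, 181, -206), (146, 4, -148), (397, 344, -376).
Expanding along the first row: (217)(49408) − (181)(3860) + (-206)(48636) = 3860.
Nonzero ⇒ not coplanar.

No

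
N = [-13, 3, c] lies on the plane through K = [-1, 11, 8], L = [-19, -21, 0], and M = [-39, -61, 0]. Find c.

-24

A normal to the plane is n = KL × KM = (-320, 160, 80).
N lies in the plane iff n · KN = 0.
This gives (80)c + (1920) = 0, so c = -24.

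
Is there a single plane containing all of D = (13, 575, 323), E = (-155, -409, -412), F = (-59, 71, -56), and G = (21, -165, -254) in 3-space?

The four points are coplanar iff the 3×3 determinant with rows DE, DF, DG is zero.
Rows: (-168, -984, -735), (-72, -504, -379), (8, -740, -577).
Expanding along the first row: (-168)(10348) − (-984)(44576) + (-735)(57312) = 0.
Zero determinant ⇒ coplanar.

Yes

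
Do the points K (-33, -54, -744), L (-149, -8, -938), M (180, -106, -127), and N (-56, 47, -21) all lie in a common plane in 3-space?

No

The four points are coplanar iff the 3×3 determinant with rows KL, KM, KN is zero.
Rows: (-116, 46, -194), (213, -52, 617), (-23, 101, 723).
Expanding along the first row: (-116)(-99913) − (46)(168190) + (-194)(20317) = -88330.
Nonzero ⇒ not coplanar.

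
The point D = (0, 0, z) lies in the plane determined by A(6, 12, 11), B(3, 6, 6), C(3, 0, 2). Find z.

1

Coplanarity requires AB · (AC × AD) = 0.
AB = (-3, -6, -5), AC = (-3, -12, -9); the triple product is linear in z with coefficient 18 and constant term -18.
Setting it to zero: z = 1.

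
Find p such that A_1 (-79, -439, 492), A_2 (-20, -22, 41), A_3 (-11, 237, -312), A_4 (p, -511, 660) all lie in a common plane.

Coplanarity ⇔ det[A_1A_2; A_1A_3; A_1A_4] = 0.
Expanding, this is linear in p: (-30392)p + (-1671560) = 0.
So p = -55.

-55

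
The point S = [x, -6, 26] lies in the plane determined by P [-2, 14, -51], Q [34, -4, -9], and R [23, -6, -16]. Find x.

77

Coplanarity requires PQ · (PR × PS) = 0.
PQ = (36, -18, 42), PR = (25, -20, 35); the triple product is linear in x with coefficient 210 and constant term -16170.
Setting it to zero: x = 77.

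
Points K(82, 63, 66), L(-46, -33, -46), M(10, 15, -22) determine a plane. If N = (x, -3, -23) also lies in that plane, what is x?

-9

Coplanarity requires KL · (KM × KN) = 0.
KL = (-128, -96, -112), KM = (-72, -48, -88); the triple product is linear in x with coefficient 3072 and constant term 27648.
Setting it to zero: x = -9.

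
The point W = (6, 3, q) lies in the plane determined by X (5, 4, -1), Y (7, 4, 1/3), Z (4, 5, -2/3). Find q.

Coplanarity requires XY · (XZ × XW) = 0.
XY = (2, 0, 4/3), XZ = (-1, 1, 1/3); the triple product is linear in q with coefficient 2 and constant term 8/3.
Setting it to zero: q = -4/3.

-4/3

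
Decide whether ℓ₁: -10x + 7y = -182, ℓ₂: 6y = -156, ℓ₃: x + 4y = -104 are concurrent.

Yes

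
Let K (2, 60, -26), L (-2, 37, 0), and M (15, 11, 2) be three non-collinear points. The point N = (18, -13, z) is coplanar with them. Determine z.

The plane through K, L, M has equation 630x + 450y + 495z = 15390.
Substituting N: (495)z + (5490) = 15390, so z = 20.

20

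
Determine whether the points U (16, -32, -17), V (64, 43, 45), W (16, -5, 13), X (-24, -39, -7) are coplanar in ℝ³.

The four points are coplanar iff the 3×3 determinant with rows UV, UW, UX is zero.
Rows: (48, 75, 62), (0, 27, 30), (-40, -7, 10).
Expanding along the first row: (48)(480) − (75)(1200) + (62)(1080) = 0.
Zero determinant ⇒ coplanar.

Yes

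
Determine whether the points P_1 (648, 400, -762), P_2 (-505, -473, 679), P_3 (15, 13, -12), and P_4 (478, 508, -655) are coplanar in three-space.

The four points are coplanar iff the 3×3 determinant with rows P_1P_2, P_1P_3, P_1P_4 is zero.
Rows: (-1153, -873, 1441), (-633, -387, 750), (-170, 108, 107).
Expanding along the first row: (-1153)(-122409) − (-873)(59769) + (1441)(-134154) = 0.
Zero determinant ⇒ coplanar.

Yes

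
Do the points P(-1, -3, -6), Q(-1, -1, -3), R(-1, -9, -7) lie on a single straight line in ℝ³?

No

PQ = (0, 2, 3), PR = (0, -6, -1).
Comparing components 2 and 3: (2)(-1) − (3)(-6) = 16 ≠ 0, so PQ and PR are not parallel and the points are not collinear.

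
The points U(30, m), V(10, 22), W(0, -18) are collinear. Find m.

102

The three points are collinear iff det[UV; UW] = 0.
This determinant is linear in m: (-10)m + (1020) = 0, so m = 102.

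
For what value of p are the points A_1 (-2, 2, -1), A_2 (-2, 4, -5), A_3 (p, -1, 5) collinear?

Collinearity requires A_1A_2 × A_1A_3 = 0; each component is linear in p.
The y-component gives (-4)p + (-8) = 0, so p = -2.
The remaining components then also vanish.

-2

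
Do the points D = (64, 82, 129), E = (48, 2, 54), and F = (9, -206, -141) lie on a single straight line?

No

DE = (-16, -80, -75), DF = (-55, -288, -270).
DE × DF = (0, -195, 208).
The cross product is nonzero, so the points do not lie on one line.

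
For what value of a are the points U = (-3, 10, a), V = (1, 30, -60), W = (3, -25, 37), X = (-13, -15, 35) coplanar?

-20

Coplanarity ⇔ det[UV; UW; UX] = 0.
Expanding, this is linear in a: (860)a + (17200) = 0.
So a = -20.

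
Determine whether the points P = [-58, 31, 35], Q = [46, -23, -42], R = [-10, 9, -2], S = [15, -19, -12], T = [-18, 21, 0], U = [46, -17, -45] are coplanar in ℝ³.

No

The plane through P, Q, R has normal n = PQ × PR = (304, 152, 304) and equation n·X = -2280.
Checking the remaining points: n·S = -1976, n·T = -2280, n·U = -2280.
Since n·S = -1976 ≠ -2280, S is off the plane and the points are not all coplanar.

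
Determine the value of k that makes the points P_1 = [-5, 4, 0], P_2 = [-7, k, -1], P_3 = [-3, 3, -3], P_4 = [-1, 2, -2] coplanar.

5

Normal to plane P_1P_3P_4: n = (-4, -8, 0); plane equation n·P = -12.
Requiring n·P_2 = -12: (-8)k + (28) = -12.
So k = 5.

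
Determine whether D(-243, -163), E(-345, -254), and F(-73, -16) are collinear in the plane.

DE = (-102, -91), DF = (170, 147).
If collinear, DF would be a scalar multiple of DE. But (-102)·(147) ≠ (-91)·(170) (difference 476), so they are not parallel; the points are not collinear.

No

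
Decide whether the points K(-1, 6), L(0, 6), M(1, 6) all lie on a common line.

KL = (1, 0), KM = (2, 0).
det[KL; KM] = (1)(0) − (0)(2) = 0.
The determinant is zero, so the points are collinear.

Yes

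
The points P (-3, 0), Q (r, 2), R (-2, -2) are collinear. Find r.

The three points are collinear iff det[PQ; PR] = 0.
This determinant is linear in r: (-2)r + (-8) = 0, so r = -4.

-4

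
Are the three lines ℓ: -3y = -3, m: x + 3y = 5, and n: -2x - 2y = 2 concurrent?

Intersecting ℓ and m: solving the 2×2 system gives (x, y) = (2, 1).
Substitute into n: (-2)(2) + (-2)(1) = -6.
But n requires 2 ≠ -6, so the three lines have no common point.

No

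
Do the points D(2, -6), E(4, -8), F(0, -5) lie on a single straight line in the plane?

No

DE = (2, -2), DF = (-2, 1).
Twice the signed area of △DEF is (2)(1) − (-2)(-2) = -2.
The area is nonzero, so the three points are not collinear.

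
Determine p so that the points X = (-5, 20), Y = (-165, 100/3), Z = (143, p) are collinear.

23/3

The three points are collinear iff det[XY; XZ] = 0.
This determinant is linear in p: (-160)p + (3680/3) = 0, so p = 23/3.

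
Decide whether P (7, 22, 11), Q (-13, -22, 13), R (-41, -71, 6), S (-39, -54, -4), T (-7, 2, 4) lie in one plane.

The plane through P, Q, R has normal n = PQ × PR = (406, -196, -252) and equation n·X = -4242.
Checking the remaining points: n·S = -4242, n·T = -4242.
All equal -4242, so all 5 points lie in one plane.

Yes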